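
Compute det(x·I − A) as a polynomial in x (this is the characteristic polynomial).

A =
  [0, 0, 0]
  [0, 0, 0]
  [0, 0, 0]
x^3

Expanding det(x·I − A) (e.g. by cofactor expansion or by noting that A is similar to its Jordan form J, which has the same characteristic polynomial as A) gives
  χ_A(x) = x^3
which factors as x^3. The eigenvalues (with algebraic multiplicities) are λ = 0 with multiplicity 3.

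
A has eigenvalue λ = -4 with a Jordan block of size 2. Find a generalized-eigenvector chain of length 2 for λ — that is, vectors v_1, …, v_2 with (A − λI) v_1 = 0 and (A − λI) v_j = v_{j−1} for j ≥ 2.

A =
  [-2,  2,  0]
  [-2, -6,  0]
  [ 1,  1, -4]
A Jordan chain for λ = -4 of length 2:
v_1 = (2, -2, 1)ᵀ
v_2 = (1, 0, 0)ᵀ

Let N = A − (-4)·I. We want v_2 with N^2 v_2 = 0 but N^1 v_2 ≠ 0; then v_{j-1} := N · v_j for j = 2, …, 2.

Pick v_2 = (1, 0, 0)ᵀ.
Then v_1 = N · v_2 = (2, -2, 1)ᵀ.

Sanity check: (A − (-4)·I) v_1 = (0, 0, 0)ᵀ = 0. ✓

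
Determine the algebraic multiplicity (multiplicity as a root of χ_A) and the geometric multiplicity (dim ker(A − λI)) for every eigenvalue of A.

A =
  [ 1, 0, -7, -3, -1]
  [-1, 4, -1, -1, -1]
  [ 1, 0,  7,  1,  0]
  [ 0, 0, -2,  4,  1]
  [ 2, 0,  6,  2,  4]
λ = 4: alg = 5, geom = 3

Step 1 — factor the characteristic polynomial to read off the algebraic multiplicities:
  χ_A(x) = (x - 4)^5

Step 2 — compute geometric multiplicities via the rank-nullity identity g(λ) = n − rank(A − λI):
  rank(A − (4)·I) = 2, so dim ker(A − (4)·I) = n − 2 = 3

Summary:
  λ = 4: algebraic multiplicity = 5, geometric multiplicity = 3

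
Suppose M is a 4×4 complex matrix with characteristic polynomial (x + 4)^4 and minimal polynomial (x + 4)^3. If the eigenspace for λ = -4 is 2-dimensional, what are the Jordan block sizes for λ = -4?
Block sizes for λ = -4: [3, 1]

Step 1 — from the characteristic polynomial, algebraic multiplicity of λ = -4 is 4. From dim ker(M − (-4)·I) = 2, there are exactly 2 Jordan blocks for λ = -4.
Step 2 — from the minimal polynomial, the factor (x + 4)^3 tells us the largest block for λ = -4 has size 3.
Step 3 — with total size 4, 2 blocks, and largest block 3, the block sizes (in nonincreasing order) are [3, 1].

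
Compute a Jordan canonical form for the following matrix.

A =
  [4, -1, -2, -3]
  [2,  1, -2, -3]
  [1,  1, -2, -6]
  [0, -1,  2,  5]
J_2(2) ⊕ J_2(2)

The characteristic polynomial is
  det(x·I − A) = x^4 - 8*x^3 + 24*x^2 - 32*x + 16 = (x - 2)^4

Eigenvalues and multiplicities (the geometric multiplicity of λ is n − rank(A − λI), which equals the number of Jordan blocks for λ):
  λ = 2: algebraic multiplicity = 4, geometric multiplicity = 2

Determining the block sizes for each eigenvalue:
  λ = 2: with am = 4 and gm = 2, the partition is not yet determined (e.g. several partitions of 4 into 2 parts exist). Let N = A − (2)·I. Computing rank(N^1) = 2, rank(N^2) = 0; the number of blocks of size ≥ j is rank(N^{j−1}) − rank(N^j), giving [2, 2]. So we have 2 block(s) of size 2 → block sizes [2, 2]

Assembling the blocks gives a Jordan form
J =
  [2, 1, 0, 0]
  [0, 2, 0, 0]
  [0, 0, 2, 1]
  [0, 0, 0, 2]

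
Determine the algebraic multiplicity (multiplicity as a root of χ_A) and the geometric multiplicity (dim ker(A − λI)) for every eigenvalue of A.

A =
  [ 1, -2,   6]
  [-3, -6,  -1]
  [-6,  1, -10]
λ = -5: alg = 3, geom = 1

Step 1 — factor the characteristic polynomial to read off the algebraic multiplicities:
  χ_A(x) = (x + 5)^3

Step 2 — compute geometric multiplicities via the rank-nullity identity g(λ) = n − rank(A − λI):
  rank(A − (-5)·I) = 2, so dim ker(A − (-5)·I) = n − 2 = 1

Summary:
  λ = -5: algebraic multiplicity = 3, geometric multiplicity = 1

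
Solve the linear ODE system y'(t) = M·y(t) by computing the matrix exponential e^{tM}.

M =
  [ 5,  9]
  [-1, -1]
e^{tM} =
  [3*t*exp(2*t) + exp(2*t), 9*t*exp(2*t)]
  [-t*exp(2*t), -3*t*exp(2*t) + exp(2*t)]

Strategy: write M = P · J · P⁻¹ where J is a Jordan canonical form, so e^{tM} = P · e^{tJ} · P⁻¹, and e^{tJ} can be computed block-by-block.

M has Jordan form
J =
  [2, 1]
  [0, 2]
(up to reordering of blocks).

Per-block formulas:
  For a 2×2 Jordan block J_2(2): exp(t · J_2(2)) = e^(2t)·(I + t·N), where N is the 2×2 nilpotent shift.

After assembling e^{tJ} and conjugating by P, we get:

e^{tM} =
  [3*t*exp(2*t) + exp(2*t), 9*t*exp(2*t)]
  [-t*exp(2*t), -3*t*exp(2*t) + exp(2*t)]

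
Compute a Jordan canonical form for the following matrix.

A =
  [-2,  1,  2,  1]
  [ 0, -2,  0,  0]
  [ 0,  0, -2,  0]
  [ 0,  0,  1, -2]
J_3(-2) ⊕ J_1(-2)

The characteristic polynomial is
  det(x·I − A) = x^4 + 8*x^3 + 24*x^2 + 32*x + 16 = (x + 2)^4

Eigenvalues and multiplicities (the geometric multiplicity of λ is n − rank(A − λI), which equals the number of Jordan blocks for λ):
  λ = -2: algebraic multiplicity = 4, geometric multiplicity = 2

Determining the block sizes for each eigenvalue:
  λ = -2: with am = 4 and gm = 2, the partition is not yet determined (e.g. several partitions of 4 into 2 parts exist). Let N = A − (-2)·I. Computing rank(N^1) = 2, rank(N^2) = 1, rank(N^3) = 0; the number of blocks of size ≥ j is rank(N^{j−1}) − rank(N^j), giving [2, 1, 1]. So we have 1 block(s) of size 3, 1 block(s) of size 1 → block sizes [3, 1]

Assembling the blocks gives a Jordan form
J =
  [-2,  1,  0,  0]
  [ 0, -2,  1,  0]
  [ 0,  0, -2,  0]
  [ 0,  0,  0, -2]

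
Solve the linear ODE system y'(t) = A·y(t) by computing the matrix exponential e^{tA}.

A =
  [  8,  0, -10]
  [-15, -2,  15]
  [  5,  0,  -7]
e^{tA} =
  [2*exp(3*t) - exp(-2*t), 0, -2*exp(3*t) + 2*exp(-2*t)]
  [-3*exp(3*t) + 3*exp(-2*t), exp(-2*t), 3*exp(3*t) - 3*exp(-2*t)]
  [exp(3*t) - exp(-2*t), 0, -exp(3*t) + 2*exp(-2*t)]

Strategy: write A = P · J · P⁻¹ where J is a Jordan canonical form, so e^{tA} = P · e^{tJ} · P⁻¹, and e^{tJ} can be computed block-by-block.

A has Jordan form
J =
  [-2,  0, 0]
  [ 0, -2, 0]
  [ 0,  0, 3]
(up to reordering of blocks).

Per-block formulas:
  For a 1×1 block at λ = 3: exp(t · [3]) = [e^(3t)].
  For a 1×1 block at λ = -2: exp(t · [-2]) = [e^(-2t)].

After assembling e^{tJ} and conjugating by P, we get:

e^{tA} =
  [2*exp(3*t) - exp(-2*t), 0, -2*exp(3*t) + 2*exp(-2*t)]
  [-3*exp(3*t) + 3*exp(-2*t), exp(-2*t), 3*exp(3*t) - 3*exp(-2*t)]
  [exp(3*t) - exp(-2*t), 0, -exp(3*t) + 2*exp(-2*t)]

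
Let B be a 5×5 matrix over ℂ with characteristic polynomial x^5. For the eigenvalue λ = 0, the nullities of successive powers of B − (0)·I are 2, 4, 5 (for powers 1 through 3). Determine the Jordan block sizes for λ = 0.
Block sizes for λ = 0: [3, 2]

From the dimensions of kernels of powers, the number of Jordan blocks of size at least j is d_j − d_{j−1} where d_j = dim ker(N^j) (with d_0 = 0). Computing the differences gives [2, 2, 1].
The number of blocks of size exactly k is (#blocks of size ≥ k) − (#blocks of size ≥ k + 1), so the partition is: 1 block(s) of size 2, 1 block(s) of size 3.
In nonincreasing order the block sizes are [3, 2].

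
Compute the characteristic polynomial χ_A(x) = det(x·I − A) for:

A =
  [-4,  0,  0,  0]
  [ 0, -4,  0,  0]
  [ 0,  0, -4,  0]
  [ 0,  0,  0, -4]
x^4 + 16*x^3 + 96*x^2 + 256*x + 256

Expanding det(x·I − A) (e.g. by cofactor expansion or by noting that A is similar to its Jordan form J, which has the same characteristic polynomial as A) gives
  χ_A(x) = x^4 + 16*x^3 + 96*x^2 + 256*x + 256
which factors as (x + 4)^4. The eigenvalues (with algebraic multiplicities) are λ = -4 with multiplicity 4.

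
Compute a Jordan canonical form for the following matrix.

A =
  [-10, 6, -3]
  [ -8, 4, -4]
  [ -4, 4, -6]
J_2(-4) ⊕ J_1(-4)

The characteristic polynomial is
  det(x·I − A) = x^3 + 12*x^2 + 48*x + 64 = (x + 4)^3

Eigenvalues and multiplicities (the geometric multiplicity of λ is n − rank(A − λI), which equals the number of Jordan blocks for λ):
  λ = -4: algebraic multiplicity = 3, geometric multiplicity = 2

Determining the block sizes for each eigenvalue:
  λ = -4: 2 blocks summing to 3 forces exactly one block of size 2 and the rest size 1 → block sizes [2, 1]

Assembling the blocks gives a Jordan form
J =
  [-4,  1,  0]
  [ 0, -4,  0]
  [ 0,  0, -4]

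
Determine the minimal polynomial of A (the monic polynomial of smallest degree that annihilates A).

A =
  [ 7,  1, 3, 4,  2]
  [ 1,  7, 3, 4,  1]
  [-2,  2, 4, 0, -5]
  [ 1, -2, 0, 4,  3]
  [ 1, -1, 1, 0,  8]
x^3 - 18*x^2 + 108*x - 216

The characteristic polynomial is χ_A(x) = (x - 6)^5, so the eigenvalues are known. The minimal polynomial is
  m_A(x) = Π_λ (x − λ)^{k_λ}
where k_λ is the size of the *largest* Jordan block for λ (equivalently, the smallest k with (A − λI)^k v = 0 for every generalised eigenvector v of λ).

  λ = 6: largest Jordan block has size 3, contributing (x − 6)^3

So m_A(x) = (x - 6)^3 = x^3 - 18*x^2 + 108*x - 216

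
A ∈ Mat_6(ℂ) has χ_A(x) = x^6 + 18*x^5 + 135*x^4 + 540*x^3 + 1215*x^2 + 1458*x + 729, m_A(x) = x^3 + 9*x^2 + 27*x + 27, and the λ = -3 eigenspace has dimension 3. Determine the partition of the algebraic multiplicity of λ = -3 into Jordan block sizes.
Block sizes for λ = -3: [3, 2, 1]

Step 1 — from the characteristic polynomial, algebraic multiplicity of λ = -3 is 6. From dim ker(A − (-3)·I) = 3, there are exactly 3 Jordan blocks for λ = -3.
Step 2 — from the minimal polynomial, the factor (x + 3)^3 tells us the largest block for λ = -3 has size 3.
Step 3 — with total size 6, 3 blocks, and largest block 3, the block sizes (in nonincreasing order) are [3, 2, 1].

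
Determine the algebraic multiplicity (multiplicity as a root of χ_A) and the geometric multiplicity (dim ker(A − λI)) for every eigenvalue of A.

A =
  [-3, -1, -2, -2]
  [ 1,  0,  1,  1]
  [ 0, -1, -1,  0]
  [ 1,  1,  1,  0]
λ = -1: alg = 4, geom = 2

Step 1 — factor the characteristic polynomial to read off the algebraic multiplicities:
  χ_A(x) = (x + 1)^4

Step 2 — compute geometric multiplicities via the rank-nullity identity g(λ) = n − rank(A − λI):
  rank(A − (-1)·I) = 2, so dim ker(A − (-1)·I) = n − 2 = 2

Summary:
  λ = -1: algebraic multiplicity = 4, geometric multiplicity = 2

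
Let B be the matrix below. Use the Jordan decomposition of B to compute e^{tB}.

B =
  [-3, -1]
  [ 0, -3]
e^{tB} =
  [exp(-3*t), -t*exp(-3*t)]
  [0, exp(-3*t)]

Strategy: write B = P · J · P⁻¹ where J is a Jordan canonical form, so e^{tB} = P · e^{tJ} · P⁻¹, and e^{tJ} can be computed block-by-block.

B has Jordan form
J =
  [-3,  1]
  [ 0, -3]
(up to reordering of blocks).

Per-block formulas:
  For a 2×2 Jordan block J_2(-3): exp(t · J_2(-3)) = e^(-3t)·(I + t·N), where N is the 2×2 nilpotent shift.

After assembling e^{tJ} and conjugating by P, we get:

e^{tB} =
  [exp(-3*t), -t*exp(-3*t)]
  [0, exp(-3*t)]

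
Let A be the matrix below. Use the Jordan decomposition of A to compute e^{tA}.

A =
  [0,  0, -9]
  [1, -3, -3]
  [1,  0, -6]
e^{tA} =
  [3*t*exp(-3*t) + exp(-3*t), 0, -9*t*exp(-3*t)]
  [t*exp(-3*t), exp(-3*t), -3*t*exp(-3*t)]
  [t*exp(-3*t), 0, -3*t*exp(-3*t) + exp(-3*t)]

Strategy: write A = P · J · P⁻¹ where J is a Jordan canonical form, so e^{tA} = P · e^{tJ} · P⁻¹, and e^{tJ} can be computed block-by-block.

A has Jordan form
J =
  [-3,  1,  0]
  [ 0, -3,  0]
  [ 0,  0, -3]
(up to reordering of blocks).

Per-block formulas:
  For a 2×2 Jordan block J_2(-3): exp(t · J_2(-3)) = e^(-3t)·(I + t·N), where N is the 2×2 nilpotent shift.
  For a 1×1 block at λ = -3: exp(t · [-3]) = [e^(-3t)].

After assembling e^{tJ} and conjugating by P, we get:

e^{tA} =
  [3*t*exp(-3*t) + exp(-3*t), 0, -9*t*exp(-3*t)]
  [t*exp(-3*t), exp(-3*t), -3*t*exp(-3*t)]
  [t*exp(-3*t), 0, -3*t*exp(-3*t) + exp(-3*t)]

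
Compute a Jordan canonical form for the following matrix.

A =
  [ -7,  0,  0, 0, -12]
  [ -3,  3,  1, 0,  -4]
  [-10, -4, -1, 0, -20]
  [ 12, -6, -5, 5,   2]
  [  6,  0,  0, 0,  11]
J_1(-1) ⊕ J_2(1) ⊕ J_2(5)

The characteristic polynomial is
  det(x·I − A) = x^5 - 11*x^4 + 34*x^3 - 14*x^2 - 35*x + 25 = (x - 5)^2*(x - 1)^2*(x + 1)

Eigenvalues and multiplicities (the geometric multiplicity of λ is n − rank(A − λI), which equals the number of Jordan blocks for λ):
  λ = -1: algebraic multiplicity = 1, geometric multiplicity = 1
  λ = 1: algebraic multiplicity = 2, geometric multiplicity = 1
  λ = 5: algebraic multiplicity = 2, geometric multiplicity = 1

Determining the block sizes for each eigenvalue:
  λ = -1: one block (gm = 1), so the single block has size am = 1 → block sizes [1]
  λ = 1: one block (gm = 1), so the single block has size am = 2 → block sizes [2]
  λ = 5: one block (gm = 1), so the single block has size am = 2 → block sizes [2]

Assembling the blocks gives a Jordan form
J =
  [-1, 0, 0, 0, 0]
  [ 0, 1, 1, 0, 0]
  [ 0, 0, 1, 0, 0]
  [ 0, 0, 0, 5, 1]
  [ 0, 0, 0, 0, 5]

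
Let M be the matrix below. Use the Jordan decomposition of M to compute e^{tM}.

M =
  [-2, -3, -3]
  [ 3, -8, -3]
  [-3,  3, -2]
e^{tM} =
  [exp(-2*t), -exp(-2*t) + exp(-5*t), -exp(-2*t) + exp(-5*t)]
  [exp(-2*t) - exp(-5*t), -exp(-2*t) + 2*exp(-5*t), -exp(-2*t) + exp(-5*t)]
  [-exp(-2*t) + exp(-5*t), exp(-2*t) - exp(-5*t), exp(-2*t)]

Strategy: write M = P · J · P⁻¹ where J is a Jordan canonical form, so e^{tM} = P · e^{tJ} · P⁻¹, and e^{tJ} can be computed block-by-block.

M has Jordan form
J =
  [-5,  0,  0]
  [ 0, -5,  0]
  [ 0,  0, -2]
(up to reordering of blocks).

Per-block formulas:
  For a 1×1 block at λ = -2: exp(t · [-2]) = [e^(-2t)].
  For a 1×1 block at λ = -5: exp(t · [-5]) = [e^(-5t)].

After assembling e^{tJ} and conjugating by P, we get:

e^{tM} =
  [exp(-2*t), -exp(-2*t) + exp(-5*t), -exp(-2*t) + exp(-5*t)]
  [exp(-2*t) - exp(-5*t), -exp(-2*t) + 2*exp(-5*t), -exp(-2*t) + exp(-5*t)]
  [-exp(-2*t) + exp(-5*t), exp(-2*t) - exp(-5*t), exp(-2*t)]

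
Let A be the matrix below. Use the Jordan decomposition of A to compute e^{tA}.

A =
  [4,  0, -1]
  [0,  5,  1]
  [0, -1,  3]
e^{tA} =
  [exp(4*t), t^2*exp(4*t)/2, t^2*exp(4*t)/2 - t*exp(4*t)]
  [0, t*exp(4*t) + exp(4*t), t*exp(4*t)]
  [0, -t*exp(4*t), -t*exp(4*t) + exp(4*t)]

Strategy: write A = P · J · P⁻¹ where J is a Jordan canonical form, so e^{tA} = P · e^{tJ} · P⁻¹, and e^{tJ} can be computed block-by-block.

A has Jordan form
J =
  [4, 1, 0]
  [0, 4, 1]
  [0, 0, 4]
(up to reordering of blocks).

Per-block formulas:
  For a 3×3 Jordan block J_3(4): exp(t · J_3(4)) = e^(4t)·(I + t·N + (t^2/2)·N^2), where N is the 3×3 nilpotent shift.

After assembling e^{tJ} and conjugating by P, we get:

e^{tA} =
  [exp(4*t), t^2*exp(4*t)/2, t^2*exp(4*t)/2 - t*exp(4*t)]
  [0, t*exp(4*t) + exp(4*t), t*exp(4*t)]
  [0, -t*exp(4*t), -t*exp(4*t) + exp(4*t)]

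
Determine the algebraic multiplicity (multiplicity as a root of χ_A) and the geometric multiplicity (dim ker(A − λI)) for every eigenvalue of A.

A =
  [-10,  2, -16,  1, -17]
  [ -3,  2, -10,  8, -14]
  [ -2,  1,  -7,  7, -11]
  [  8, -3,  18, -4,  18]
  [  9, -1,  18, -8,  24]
λ = -2: alg = 2, geom = 1; λ = 3: alg = 3, geom = 2

Step 1 — factor the characteristic polynomial to read off the algebraic multiplicities:
  χ_A(x) = (x - 3)^3*(x + 2)^2

Step 2 — compute geometric multiplicities via the rank-nullity identity g(λ) = n − rank(A − λI):
  rank(A − (-2)·I) = 4, so dim ker(A − (-2)·I) = n − 4 = 1
  rank(A − (3)·I) = 3, so dim ker(A − (3)·I) = n − 3 = 2

Summary:
  λ = -2: algebraic multiplicity = 2, geometric multiplicity = 1
  λ = 3: algebraic multiplicity = 3, geometric multiplicity = 2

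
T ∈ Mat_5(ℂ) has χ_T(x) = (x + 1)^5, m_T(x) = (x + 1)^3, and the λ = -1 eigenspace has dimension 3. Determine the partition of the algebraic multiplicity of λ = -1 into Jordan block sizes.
Block sizes for λ = -1: [3, 1, 1]

Step 1 — from the characteristic polynomial, algebraic multiplicity of λ = -1 is 5. From dim ker(T − (-1)·I) = 3, there are exactly 3 Jordan blocks for λ = -1.
Step 2 — from the minimal polynomial, the factor (x + 1)^3 tells us the largest block for λ = -1 has size 3.
Step 3 — with total size 5, 3 blocks, and largest block 3, the block sizes (in nonincreasing order) are [3, 1, 1].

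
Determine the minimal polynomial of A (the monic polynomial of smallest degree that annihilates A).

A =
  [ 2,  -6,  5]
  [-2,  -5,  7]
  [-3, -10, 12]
x^3 - 9*x^2 + 27*x - 27

The characteristic polynomial is χ_A(x) = (x - 3)^3, so the eigenvalues are known. The minimal polynomial is
  m_A(x) = Π_λ (x − λ)^{k_λ}
where k_λ is the size of the *largest* Jordan block for λ (equivalently, the smallest k with (A − λI)^k v = 0 for every generalised eigenvector v of λ).

  λ = 3: largest Jordan block has size 3, contributing (x − 3)^3

So m_A(x) = (x - 3)^3 = x^3 - 9*x^2 + 27*x - 27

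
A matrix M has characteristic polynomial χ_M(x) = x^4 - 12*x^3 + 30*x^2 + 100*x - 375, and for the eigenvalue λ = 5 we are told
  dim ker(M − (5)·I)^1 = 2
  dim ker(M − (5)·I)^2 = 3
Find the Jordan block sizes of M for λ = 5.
Block sizes for λ = 5: [2, 1]

From the dimensions of kernels of powers, the number of Jordan blocks of size at least j is d_j − d_{j−1} where d_j = dim ker(N^j) (with d_0 = 0). Computing the differences gives [2, 1].
The number of blocks of size exactly k is (#blocks of size ≥ k) − (#blocks of size ≥ k + 1), so the partition is: 1 block(s) of size 1, 1 block(s) of size 2.
In nonincreasing order the block sizes are [2, 1].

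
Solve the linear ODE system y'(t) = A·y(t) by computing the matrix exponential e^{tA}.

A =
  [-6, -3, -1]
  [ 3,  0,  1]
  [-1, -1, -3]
e^{tA} =
  [t^2*exp(-3*t)/2 - 3*t*exp(-3*t) + exp(-3*t), t^2*exp(-3*t)/2 - 3*t*exp(-3*t), -t*exp(-3*t)]
  [-t^2*exp(-3*t)/2 + 3*t*exp(-3*t), -t^2*exp(-3*t)/2 + 3*t*exp(-3*t) + exp(-3*t), t*exp(-3*t)]
  [-t*exp(-3*t), -t*exp(-3*t), exp(-3*t)]

Strategy: write A = P · J · P⁻¹ where J is a Jordan canonical form, so e^{tA} = P · e^{tJ} · P⁻¹, and e^{tJ} can be computed block-by-block.

A has Jordan form
J =
  [-3,  1,  0]
  [ 0, -3,  1]
  [ 0,  0, -3]
(up to reordering of blocks).

Per-block formulas:
  For a 3×3 Jordan block J_3(-3): exp(t · J_3(-3)) = e^(-3t)·(I + t·N + (t^2/2)·N^2), where N is the 3×3 nilpotent shift.

After assembling e^{tJ} and conjugating by P, we get:

e^{tA} =
  [t^2*exp(-3*t)/2 - 3*t*exp(-3*t) + exp(-3*t), t^2*exp(-3*t)/2 - 3*t*exp(-3*t), -t*exp(-3*t)]
  [-t^2*exp(-3*t)/2 + 3*t*exp(-3*t), -t^2*exp(-3*t)/2 + 3*t*exp(-3*t) + exp(-3*t), t*exp(-3*t)]
  [-t*exp(-3*t), -t*exp(-3*t), exp(-3*t)]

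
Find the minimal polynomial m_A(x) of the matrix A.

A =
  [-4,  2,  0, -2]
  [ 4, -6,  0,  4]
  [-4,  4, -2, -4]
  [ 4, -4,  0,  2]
x^2 + 6*x + 8

The characteristic polynomial is χ_A(x) = (x + 2)^3*(x + 4), so the eigenvalues are known. The minimal polynomial is
  m_A(x) = Π_λ (x − λ)^{k_λ}
where k_λ is the size of the *largest* Jordan block for λ (equivalently, the smallest k with (A − λI)^k v = 0 for every generalised eigenvector v of λ).

  λ = -4: largest Jordan block has size 1, contributing (x + 4)
  λ = -2: largest Jordan block has size 1, contributing (x + 2)

So m_A(x) = (x + 2)*(x + 4) = x^2 + 6*x + 8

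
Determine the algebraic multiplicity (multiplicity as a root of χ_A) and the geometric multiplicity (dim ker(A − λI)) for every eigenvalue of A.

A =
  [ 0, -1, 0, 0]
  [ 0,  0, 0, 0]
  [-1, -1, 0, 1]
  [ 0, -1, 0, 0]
λ = 0: alg = 4, geom = 2

Step 1 — factor the characteristic polynomial to read off the algebraic multiplicities:
  χ_A(x) = x^4

Step 2 — compute geometric multiplicities via the rank-nullity identity g(λ) = n − rank(A − λI):
  rank(A − (0)·I) = 2, so dim ker(A − (0)·I) = n − 2 = 2

Summary:
  λ = 0: algebraic multiplicity = 4, geometric multiplicity = 2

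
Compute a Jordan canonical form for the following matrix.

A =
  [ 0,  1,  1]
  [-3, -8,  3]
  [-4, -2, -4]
J_2(-5) ⊕ J_1(-2)

The characteristic polynomial is
  det(x·I − A) = x^3 + 12*x^2 + 45*x + 50 = (x + 2)*(x + 5)^2

Eigenvalues and multiplicities (the geometric multiplicity of λ is n − rank(A − λI), which equals the number of Jordan blocks for λ):
  λ = -5: algebraic multiplicity = 2, geometric multiplicity = 1
  λ = -2: algebraic multiplicity = 1, geometric multiplicity = 1

Determining the block sizes for each eigenvalue:
  λ = -5: one block (gm = 1), so the single block has size am = 2 → block sizes [2]
  λ = -2: one block (gm = 1), so the single block has size am = 1 → block sizes [1]

Assembling the blocks gives a Jordan form
J =
  [-5,  1,  0]
  [ 0, -5,  0]
  [ 0,  0, -2]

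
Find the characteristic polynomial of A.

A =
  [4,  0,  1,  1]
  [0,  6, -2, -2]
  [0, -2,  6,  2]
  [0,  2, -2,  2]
x^4 - 18*x^3 + 120*x^2 - 352*x + 384

Expanding det(x·I − A) (e.g. by cofactor expansion or by noting that A is similar to its Jordan form J, which has the same characteristic polynomial as A) gives
  χ_A(x) = x^4 - 18*x^3 + 120*x^2 - 352*x + 384
which factors as (x - 6)*(x - 4)^3. The eigenvalues (with algebraic multiplicities) are λ = 4 with multiplicity 3, λ = 6 with multiplicity 1.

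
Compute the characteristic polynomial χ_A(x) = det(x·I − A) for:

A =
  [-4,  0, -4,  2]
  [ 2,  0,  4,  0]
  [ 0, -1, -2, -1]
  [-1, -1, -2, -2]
x^4 + 8*x^3 + 24*x^2 + 32*x + 16

Expanding det(x·I − A) (e.g. by cofactor expansion or by noting that A is similar to its Jordan form J, which has the same characteristic polynomial as A) gives
  χ_A(x) = x^4 + 8*x^3 + 24*x^2 + 32*x + 16
which factors as (x + 2)^4. The eigenvalues (with algebraic multiplicities) are λ = -2 with multiplicity 4.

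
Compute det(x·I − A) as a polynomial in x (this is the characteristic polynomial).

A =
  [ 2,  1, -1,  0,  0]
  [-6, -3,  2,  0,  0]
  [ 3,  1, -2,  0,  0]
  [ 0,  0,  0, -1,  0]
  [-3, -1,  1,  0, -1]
x^5 + 5*x^4 + 10*x^3 + 10*x^2 + 5*x + 1

Expanding det(x·I − A) (e.g. by cofactor expansion or by noting that A is similar to its Jordan form J, which has the same characteristic polynomial as A) gives
  χ_A(x) = x^5 + 5*x^4 + 10*x^3 + 10*x^2 + 5*x + 1
which factors as (x + 1)^5. The eigenvalues (with algebraic multiplicities) are λ = -1 with multiplicity 5.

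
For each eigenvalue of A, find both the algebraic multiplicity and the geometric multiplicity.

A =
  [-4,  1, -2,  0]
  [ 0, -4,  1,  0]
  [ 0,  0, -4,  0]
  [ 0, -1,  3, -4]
λ = -4: alg = 4, geom = 2

Step 1 — factor the characteristic polynomial to read off the algebraic multiplicities:
  χ_A(x) = (x + 4)^4

Step 2 — compute geometric multiplicities via the rank-nullity identity g(λ) = n − rank(A − λI):
  rank(A − (-4)·I) = 2, so dim ker(A − (-4)·I) = n − 2 = 2

Summary:
  λ = -4: algebraic multiplicity = 4, geometric multiplicity = 2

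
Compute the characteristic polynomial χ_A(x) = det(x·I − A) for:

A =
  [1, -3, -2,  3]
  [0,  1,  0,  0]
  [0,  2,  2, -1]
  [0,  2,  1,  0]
x^4 - 4*x^3 + 6*x^2 - 4*x + 1

Expanding det(x·I − A) (e.g. by cofactor expansion or by noting that A is similar to its Jordan form J, which has the same characteristic polynomial as A) gives
  χ_A(x) = x^4 - 4*x^3 + 6*x^2 - 4*x + 1
which factors as (x - 1)^4. The eigenvalues (with algebraic multiplicities) are λ = 1 with multiplicity 4.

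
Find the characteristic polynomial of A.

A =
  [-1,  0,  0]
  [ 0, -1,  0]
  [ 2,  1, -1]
x^3 + 3*x^2 + 3*x + 1

Expanding det(x·I − A) (e.g. by cofactor expansion or by noting that A is similar to its Jordan form J, which has the same characteristic polynomial as A) gives
  χ_A(x) = x^3 + 3*x^2 + 3*x + 1
which factors as (x + 1)^3. The eigenvalues (with algebraic multiplicities) are λ = -1 with multiplicity 3.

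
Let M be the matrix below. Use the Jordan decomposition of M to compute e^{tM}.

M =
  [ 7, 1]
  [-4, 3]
e^{tM} =
  [2*t*exp(5*t) + exp(5*t), t*exp(5*t)]
  [-4*t*exp(5*t), -2*t*exp(5*t) + exp(5*t)]

Strategy: write M = P · J · P⁻¹ where J is a Jordan canonical form, so e^{tM} = P · e^{tJ} · P⁻¹, and e^{tJ} can be computed block-by-block.

M has Jordan form
J =
  [5, 1]
  [0, 5]
(up to reordering of blocks).

Per-block formulas:
  For a 2×2 Jordan block J_2(5): exp(t · J_2(5)) = e^(5t)·(I + t·N), where N is the 2×2 nilpotent shift.

After assembling e^{tJ} and conjugating by P, we get:

e^{tM} =
  [2*t*exp(5*t) + exp(5*t), t*exp(5*t)]
  [-4*t*exp(5*t), -2*t*exp(5*t) + exp(5*t)]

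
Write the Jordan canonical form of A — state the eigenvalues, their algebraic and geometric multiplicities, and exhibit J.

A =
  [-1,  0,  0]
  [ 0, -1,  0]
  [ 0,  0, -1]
J_1(-1) ⊕ J_1(-1) ⊕ J_1(-1)

The characteristic polynomial is
  det(x·I − A) = x^3 + 3*x^2 + 3*x + 1 = (x + 1)^3

Eigenvalues and multiplicities (the geometric multiplicity of λ is n − rank(A − λI), which equals the number of Jordan blocks for λ):
  λ = -1: algebraic multiplicity = 3, geometric multiplicity = 3

Determining the block sizes for each eigenvalue:
  λ = -1: gm = am = 3, so every block has size 1 → block sizes [1, 1, 1]

Assembling the blocks gives a Jordan form
J =
  [-1,  0,  0]
  [ 0, -1,  0]
  [ 0,  0, -1]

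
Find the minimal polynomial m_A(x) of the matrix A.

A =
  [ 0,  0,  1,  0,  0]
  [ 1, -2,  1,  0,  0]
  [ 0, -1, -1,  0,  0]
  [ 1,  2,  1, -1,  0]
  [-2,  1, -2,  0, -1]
x^3 + 3*x^2 + 3*x + 1

The characteristic polynomial is χ_A(x) = (x + 1)^5, so the eigenvalues are known. The minimal polynomial is
  m_A(x) = Π_λ (x − λ)^{k_λ}
where k_λ is the size of the *largest* Jordan block for λ (equivalently, the smallest k with (A − λI)^k v = 0 for every generalised eigenvector v of λ).

  λ = -1: largest Jordan block has size 3, contributing (x + 1)^3

So m_A(x) = (x + 1)^3 = x^3 + 3*x^2 + 3*x + 1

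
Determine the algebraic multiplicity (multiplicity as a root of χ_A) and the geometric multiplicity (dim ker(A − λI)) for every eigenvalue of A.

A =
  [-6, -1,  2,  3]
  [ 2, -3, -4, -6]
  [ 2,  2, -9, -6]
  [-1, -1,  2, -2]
λ = -5: alg = 4, geom = 3

Step 1 — factor the characteristic polynomial to read off the algebraic multiplicities:
  χ_A(x) = (x + 5)^4

Step 2 — compute geometric multiplicities via the rank-nullity identity g(λ) = n − rank(A − λI):
  rank(A − (-5)·I) = 1, so dim ker(A − (-5)·I) = n − 1 = 3

Summary:
  λ = -5: algebraic multiplicity = 4, geometric multiplicity = 3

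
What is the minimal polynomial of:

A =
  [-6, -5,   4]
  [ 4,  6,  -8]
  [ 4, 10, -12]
x^2 + 8*x + 16

The characteristic polynomial is χ_A(x) = (x + 4)^3, so the eigenvalues are known. The minimal polynomial is
  m_A(x) = Π_λ (x − λ)^{k_λ}
where k_λ is the size of the *largest* Jordan block for λ (equivalently, the smallest k with (A − λI)^k v = 0 for every generalised eigenvector v of λ).

  λ = -4: largest Jordan block has size 2, contributing (x + 4)^2

So m_A(x) = (x + 4)^2 = x^2 + 8*x + 16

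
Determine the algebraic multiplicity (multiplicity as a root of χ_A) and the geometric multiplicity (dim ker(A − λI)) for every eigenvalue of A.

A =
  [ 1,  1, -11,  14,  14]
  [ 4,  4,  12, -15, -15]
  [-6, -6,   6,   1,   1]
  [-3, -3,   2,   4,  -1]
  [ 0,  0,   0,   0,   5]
λ = 0: alg = 1, geom = 1; λ = 5: alg = 4, geom = 2

Step 1 — factor the characteristic polynomial to read off the algebraic multiplicities:
  χ_A(x) = x*(x - 5)^4

Step 2 — compute geometric multiplicities via the rank-nullity identity g(λ) = n − rank(A − λI):
  rank(A − (0)·I) = 4, so dim ker(A − (0)·I) = n − 4 = 1
  rank(A − (5)·I) = 3, so dim ker(A − (5)·I) = n − 3 = 2

Summary:
  λ = 0: algebraic multiplicity = 1, geometric multiplicity = 1
  λ = 5: algebraic multiplicity = 4, geometric multiplicity = 2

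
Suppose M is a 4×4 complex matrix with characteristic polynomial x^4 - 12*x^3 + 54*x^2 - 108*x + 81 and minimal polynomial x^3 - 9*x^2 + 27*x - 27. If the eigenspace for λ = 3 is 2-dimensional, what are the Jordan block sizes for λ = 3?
Block sizes for λ = 3: [3, 1]

Step 1 — from the characteristic polynomial, algebraic multiplicity of λ = 3 is 4. From dim ker(M − (3)·I) = 2, there are exactly 2 Jordan blocks for λ = 3.
Step 2 — from the minimal polynomial, the factor (x − 3)^3 tells us the largest block for λ = 3 has size 3.
Step 3 — with total size 4, 2 blocks, and largest block 3, the block sizes (in nonincreasing order) are [3, 1].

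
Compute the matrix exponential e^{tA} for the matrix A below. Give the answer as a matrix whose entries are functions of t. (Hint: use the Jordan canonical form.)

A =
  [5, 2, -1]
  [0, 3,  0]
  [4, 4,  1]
e^{tA} =
  [2*t*exp(3*t) + exp(3*t), 2*t*exp(3*t), -t*exp(3*t)]
  [0, exp(3*t), 0]
  [4*t*exp(3*t), 4*t*exp(3*t), -2*t*exp(3*t) + exp(3*t)]

Strategy: write A = P · J · P⁻¹ where J is a Jordan canonical form, so e^{tA} = P · e^{tJ} · P⁻¹, and e^{tJ} can be computed block-by-block.

A has Jordan form
J =
  [3, 1, 0]
  [0, 3, 0]
  [0, 0, 3]
(up to reordering of blocks).

Per-block formulas:
  For a 2×2 Jordan block J_2(3): exp(t · J_2(3)) = e^(3t)·(I + t·N), where N is the 2×2 nilpotent shift.
  For a 1×1 block at λ = 3: exp(t · [3]) = [e^(3t)].

After assembling e^{tJ} and conjugating by P, we get:

e^{tA} =
  [2*t*exp(3*t) + exp(3*t), 2*t*exp(3*t), -t*exp(3*t)]
  [0, exp(3*t), 0]
  [4*t*exp(3*t), 4*t*exp(3*t), -2*t*exp(3*t) + exp(3*t)]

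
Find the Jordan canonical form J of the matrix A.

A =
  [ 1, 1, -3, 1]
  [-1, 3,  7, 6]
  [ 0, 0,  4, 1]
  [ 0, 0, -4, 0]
J_2(2) ⊕ J_2(2)

The characteristic polynomial is
  det(x·I − A) = x^4 - 8*x^3 + 24*x^2 - 32*x + 16 = (x - 2)^4

Eigenvalues and multiplicities (the geometric multiplicity of λ is n − rank(A − λI), which equals the number of Jordan blocks for λ):
  λ = 2: algebraic multiplicity = 4, geometric multiplicity = 2

Determining the block sizes for each eigenvalue:
  λ = 2: with am = 4 and gm = 2, the partition is not yet determined (e.g. several partitions of 4 into 2 parts exist). Let N = A − (2)·I. Computing rank(N^1) = 2, rank(N^2) = 0; the number of blocks of size ≥ j is rank(N^{j−1}) − rank(N^j), giving [2, 2]. So we have 2 block(s) of size 2 → block sizes [2, 2]

Assembling the blocks gives a Jordan form
J =
  [2, 1, 0, 0]
  [0, 2, 0, 0]
  [0, 0, 2, 1]
  [0, 0, 0, 2]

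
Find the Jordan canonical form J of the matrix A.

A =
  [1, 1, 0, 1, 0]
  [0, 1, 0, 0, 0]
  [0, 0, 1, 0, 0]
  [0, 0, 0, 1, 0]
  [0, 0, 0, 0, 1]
J_2(1) ⊕ J_1(1) ⊕ J_1(1) ⊕ J_1(1)

The characteristic polynomial is
  det(x·I − A) = x^5 - 5*x^4 + 10*x^3 - 10*x^2 + 5*x - 1 = (x - 1)^5

Eigenvalues and multiplicities (the geometric multiplicity of λ is n − rank(A − λI), which equals the number of Jordan blocks for λ):
  λ = 1: algebraic multiplicity = 5, geometric multiplicity = 4

Determining the block sizes for each eigenvalue:
  λ = 1: 4 blocks summing to 5 forces exactly one block of size 2 and the rest size 1 → block sizes [2, 1, 1, 1]

Assembling the blocks gives a Jordan form
J =
  [1, 1, 0, 0, 0]
  [0, 1, 0, 0, 0]
  [0, 0, 1, 0, 0]
  [0, 0, 0, 1, 0]
  [0, 0, 0, 0, 1]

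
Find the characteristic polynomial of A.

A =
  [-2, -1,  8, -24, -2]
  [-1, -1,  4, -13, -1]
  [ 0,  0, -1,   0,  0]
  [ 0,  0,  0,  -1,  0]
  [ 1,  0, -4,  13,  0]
x^5 + 5*x^4 + 10*x^3 + 10*x^2 + 5*x + 1

Expanding det(x·I − A) (e.g. by cofactor expansion or by noting that A is similar to its Jordan form J, which has the same characteristic polynomial as A) gives
  χ_A(x) = x^5 + 5*x^4 + 10*x^3 + 10*x^2 + 5*x + 1
which factors as (x + 1)^5. The eigenvalues (with algebraic multiplicities) are λ = -1 with multiplicity 5.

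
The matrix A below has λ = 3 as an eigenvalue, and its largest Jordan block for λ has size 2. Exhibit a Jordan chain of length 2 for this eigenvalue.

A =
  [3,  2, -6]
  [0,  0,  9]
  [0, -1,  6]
A Jordan chain for λ = 3 of length 2:
v_1 = (2, -3, -1)ᵀ
v_2 = (0, 1, 0)ᵀ

Let N = A − (3)·I. We want v_2 with N^2 v_2 = 0 but N^1 v_2 ≠ 0; then v_{j-1} := N · v_j for j = 2, …, 2.

Pick v_2 = (0, 1, 0)ᵀ.
Then v_1 = N · v_2 = (2, -3, -1)ᵀ.

Sanity check: (A − (3)·I) v_1 = (0, 0, 0)ᵀ = 0. ✓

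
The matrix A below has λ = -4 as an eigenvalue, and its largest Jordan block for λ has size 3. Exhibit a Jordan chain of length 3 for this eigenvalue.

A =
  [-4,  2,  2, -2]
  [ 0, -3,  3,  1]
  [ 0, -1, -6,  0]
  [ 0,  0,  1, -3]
A Jordan chain for λ = -4 of length 3:
v_1 = (0, -2, 1, -1)ᵀ
v_2 = (2, 1, -1, 0)ᵀ
v_3 = (0, 1, 0, 0)ᵀ

Let N = A − (-4)·I. We want v_3 with N^3 v_3 = 0 but N^2 v_3 ≠ 0; then v_{j-1} := N · v_j for j = 3, …, 2.

Pick v_3 = (0, 1, 0, 0)ᵀ.
Then v_2 = N · v_3 = (2, 1, -1, 0)ᵀ.
Then v_1 = N · v_2 = (0, -2, 1, -1)ᵀ.

Sanity check: (A − (-4)·I) v_1 = (0, 0, 0, 0)ᵀ = 0. ✓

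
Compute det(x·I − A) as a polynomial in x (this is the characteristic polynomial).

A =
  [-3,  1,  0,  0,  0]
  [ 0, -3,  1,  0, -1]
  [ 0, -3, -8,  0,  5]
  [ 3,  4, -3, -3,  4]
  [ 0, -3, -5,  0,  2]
x^5 + 15*x^4 + 90*x^3 + 270*x^2 + 405*x + 243

Expanding det(x·I − A) (e.g. by cofactor expansion or by noting that A is similar to its Jordan form J, which has the same characteristic polynomial as A) gives
  χ_A(x) = x^5 + 15*x^4 + 90*x^3 + 270*x^2 + 405*x + 243
which factors as (x + 3)^5. The eigenvalues (with algebraic multiplicities) are λ = -3 with multiplicity 5.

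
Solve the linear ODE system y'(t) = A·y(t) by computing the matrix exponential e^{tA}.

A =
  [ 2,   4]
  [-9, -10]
e^{tA} =
  [6*t*exp(-4*t) + exp(-4*t), 4*t*exp(-4*t)]
  [-9*t*exp(-4*t), -6*t*exp(-4*t) + exp(-4*t)]

Strategy: write A = P · J · P⁻¹ where J is a Jordan canonical form, so e^{tA} = P · e^{tJ} · P⁻¹, and e^{tJ} can be computed block-by-block.

A has Jordan form
J =
  [-4,  1]
  [ 0, -4]
(up to reordering of blocks).

Per-block formulas:
  For a 2×2 Jordan block J_2(-4): exp(t · J_2(-4)) = e^(-4t)·(I + t·N), where N is the 2×2 nilpotent shift.

After assembling e^{tJ} and conjugating by P, we get:

e^{tA} =
  [6*t*exp(-4*t) + exp(-4*t), 4*t*exp(-4*t)]
  [-9*t*exp(-4*t), -6*t*exp(-4*t) + exp(-4*t)]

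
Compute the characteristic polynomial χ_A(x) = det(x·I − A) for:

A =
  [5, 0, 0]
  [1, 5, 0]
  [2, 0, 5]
x^3 - 15*x^2 + 75*x - 125

Expanding det(x·I − A) (e.g. by cofactor expansion or by noting that A is similar to its Jordan form J, which has the same characteristic polynomial as A) gives
  χ_A(x) = x^3 - 15*x^2 + 75*x - 125
which factors as (x - 5)^3. The eigenvalues (with algebraic multiplicities) are λ = 5 with multiplicity 3.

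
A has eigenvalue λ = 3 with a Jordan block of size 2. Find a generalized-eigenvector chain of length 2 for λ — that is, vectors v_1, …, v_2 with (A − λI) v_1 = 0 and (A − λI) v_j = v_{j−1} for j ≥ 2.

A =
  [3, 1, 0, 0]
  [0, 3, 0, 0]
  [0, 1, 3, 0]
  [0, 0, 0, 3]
A Jordan chain for λ = 3 of length 2:
v_1 = (1, 0, 1, 0)ᵀ
v_2 = (0, 1, 0, 0)ᵀ

Let N = A − (3)·I. We want v_2 with N^2 v_2 = 0 but N^1 v_2 ≠ 0; then v_{j-1} := N · v_j for j = 2, …, 2.

Pick v_2 = (0, 1, 0, 0)ᵀ.
Then v_1 = N · v_2 = (1, 0, 1, 0)ᵀ.

Sanity check: (A − (3)·I) v_1 = (0, 0, 0, 0)ᵀ = 0. ✓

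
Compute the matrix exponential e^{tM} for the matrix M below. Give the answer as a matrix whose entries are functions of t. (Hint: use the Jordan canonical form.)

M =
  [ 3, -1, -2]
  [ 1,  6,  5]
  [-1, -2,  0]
e^{tM} =
  [t^2*exp(3*t)/2 + exp(3*t), t^2*exp(3*t)/2 - t*exp(3*t), t^2*exp(3*t)/2 - 2*t*exp(3*t)]
  [-t^2*exp(3*t) + t*exp(3*t), -t^2*exp(3*t) + 3*t*exp(3*t) + exp(3*t), -t^2*exp(3*t) + 5*t*exp(3*t)]
  [t^2*exp(3*t)/2 - t*exp(3*t), t^2*exp(3*t)/2 - 2*t*exp(3*t), t^2*exp(3*t)/2 - 3*t*exp(3*t) + exp(3*t)]

Strategy: write M = P · J · P⁻¹ where J is a Jordan canonical form, so e^{tM} = P · e^{tJ} · P⁻¹, and e^{tJ} can be computed block-by-block.

M has Jordan form
J =
  [3, 1, 0]
  [0, 3, 1]
  [0, 0, 3]
(up to reordering of blocks).

Per-block formulas:
  For a 3×3 Jordan block J_3(3): exp(t · J_3(3)) = e^(3t)·(I + t·N + (t^2/2)·N^2), where N is the 3×3 nilpotent shift.

After assembling e^{tJ} and conjugating by P, we get:

e^{tM} =
  [t^2*exp(3*t)/2 + exp(3*t), t^2*exp(3*t)/2 - t*exp(3*t), t^2*exp(3*t)/2 - 2*t*exp(3*t)]
  [-t^2*exp(3*t) + t*exp(3*t), -t^2*exp(3*t) + 3*t*exp(3*t) + exp(3*t), -t^2*exp(3*t) + 5*t*exp(3*t)]
  [t^2*exp(3*t)/2 - t*exp(3*t), t^2*exp(3*t)/2 - 2*t*exp(3*t), t^2*exp(3*t)/2 - 3*t*exp(3*t) + exp(3*t)]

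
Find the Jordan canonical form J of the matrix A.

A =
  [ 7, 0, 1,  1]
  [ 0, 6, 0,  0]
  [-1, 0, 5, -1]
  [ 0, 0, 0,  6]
J_2(6) ⊕ J_1(6) ⊕ J_1(6)

The characteristic polynomial is
  det(x·I − A) = x^4 - 24*x^3 + 216*x^2 - 864*x + 1296 = (x - 6)^4

Eigenvalues and multiplicities (the geometric multiplicity of λ is n − rank(A − λI), which equals the number of Jordan blocks for λ):
  λ = 6: algebraic multiplicity = 4, geometric multiplicity = 3

Determining the block sizes for each eigenvalue:
  λ = 6: 3 blocks summing to 4 forces exactly one block of size 2 and the rest size 1 → block sizes [2, 1, 1]

Assembling the blocks gives a Jordan form
J =
  [6, 1, 0, 0]
  [0, 6, 0, 0]
  [0, 0, 6, 0]
  [0, 0, 0, 6]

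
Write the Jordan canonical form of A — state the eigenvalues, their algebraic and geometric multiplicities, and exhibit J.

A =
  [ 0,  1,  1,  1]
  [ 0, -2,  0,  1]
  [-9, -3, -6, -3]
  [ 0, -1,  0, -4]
J_2(-3) ⊕ J_2(-3)

The characteristic polynomial is
  det(x·I − A) = x^4 + 12*x^3 + 54*x^2 + 108*x + 81 = (x + 3)^4

Eigenvalues and multiplicities (the geometric multiplicity of λ is n − rank(A − λI), which equals the number of Jordan blocks for λ):
  λ = -3: algebraic multiplicity = 4, geometric multiplicity = 2

Determining the block sizes for each eigenvalue:
  λ = -3: with am = 4 and gm = 2, the partition is not yet determined (e.g. several partitions of 4 into 2 parts exist). Let N = A − (-3)·I. Computing rank(N^1) = 2, rank(N^2) = 0; the number of blocks of size ≥ j is rank(N^{j−1}) − rank(N^j), giving [2, 2]. So we have 2 block(s) of size 2 → block sizes [2, 2]

Assembling the blocks gives a Jordan form
J =
  [-3,  1,  0,  0]
  [ 0, -3,  0,  0]
  [ 0,  0, -3,  1]
  [ 0,  0,  0, -3]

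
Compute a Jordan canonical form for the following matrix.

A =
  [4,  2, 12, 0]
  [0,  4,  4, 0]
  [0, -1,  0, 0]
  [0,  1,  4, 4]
J_2(2) ⊕ J_1(4) ⊕ J_1(4)

The characteristic polynomial is
  det(x·I − A) = x^4 - 12*x^3 + 52*x^2 - 96*x + 64 = (x - 4)^2*(x - 2)^2

Eigenvalues and multiplicities (the geometric multiplicity of λ is n − rank(A − λI), which equals the number of Jordan blocks for λ):
  λ = 2: algebraic multiplicity = 2, geometric multiplicity = 1
  λ = 4: algebraic multiplicity = 2, geometric multiplicity = 2

Determining the block sizes for each eigenvalue:
  λ = 2: one block (gm = 1), so the single block has size am = 2 → block sizes [2]
  λ = 4: gm = am = 2, so every block has size 1 → block sizes [1, 1]

Assembling the blocks gives a Jordan form
J =
  [2, 1, 0, 0]
  [0, 2, 0, 0]
  [0, 0, 4, 0]
  [0, 0, 0, 4]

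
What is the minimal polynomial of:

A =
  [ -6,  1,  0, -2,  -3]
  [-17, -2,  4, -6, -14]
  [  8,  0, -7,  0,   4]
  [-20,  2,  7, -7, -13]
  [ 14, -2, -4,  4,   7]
x^3 + 9*x^2 + 27*x + 27

The characteristic polynomial is χ_A(x) = (x + 3)^5, so the eigenvalues are known. The minimal polynomial is
  m_A(x) = Π_λ (x − λ)^{k_λ}
where k_λ is the size of the *largest* Jordan block for λ (equivalently, the smallest k with (A − λI)^k v = 0 for every generalised eigenvector v of λ).

  λ = -3: largest Jordan block has size 3, contributing (x + 3)^3

So m_A(x) = (x + 3)^3 = x^3 + 9*x^2 + 27*x + 27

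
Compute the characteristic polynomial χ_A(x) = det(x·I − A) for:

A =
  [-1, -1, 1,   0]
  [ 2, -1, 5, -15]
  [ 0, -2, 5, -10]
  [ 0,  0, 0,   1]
x^4 - 4*x^3 + 6*x^2 - 4*x + 1

Expanding det(x·I − A) (e.g. by cofactor expansion or by noting that A is similar to its Jordan form J, which has the same characteristic polynomial as A) gives
  χ_A(x) = x^4 - 4*x^3 + 6*x^2 - 4*x + 1
which factors as (x - 1)^4. The eigenvalues (with algebraic multiplicities) are λ = 1 with multiplicity 4.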